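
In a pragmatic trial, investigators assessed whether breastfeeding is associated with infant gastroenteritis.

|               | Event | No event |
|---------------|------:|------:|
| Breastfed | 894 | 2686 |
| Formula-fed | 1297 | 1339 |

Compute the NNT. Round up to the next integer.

Risk in treated group = 894/3580 = 0.24972; risk in control = 1297/2636 = 0.49203.
Absolute risk reduction = 0.49203 − 0.24972 = 0.24231
NNT = 1 / ARR = 1 / 0.24231 = 4.127 → round up → 5

5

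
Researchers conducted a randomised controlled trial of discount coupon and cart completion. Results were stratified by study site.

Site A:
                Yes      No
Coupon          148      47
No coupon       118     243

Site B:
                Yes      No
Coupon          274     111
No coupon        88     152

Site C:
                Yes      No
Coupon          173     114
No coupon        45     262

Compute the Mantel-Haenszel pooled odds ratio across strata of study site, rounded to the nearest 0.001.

OR_MH = Σ(aᵢdᵢ/nᵢ) / Σ(bᵢcᵢ/nᵢ), where nᵢ is the stratum total.
Stratum 1 (Site A): n = 556; a·d/n = 148·243/556 = 64.6835; b·c/n = 47·118/556 = 9.9748
Stratum 2 (Site B): n = 625; a·d/n = 274·152/625 = 66.6368; b·c/n = 111·88/625 = 15.6288
Stratum 3 (Site C): n = 594; a·d/n = 173·262/594 = 76.3064; b·c/n = 114·45/594 = 8.6364
OR_MH = (64.6835 + 66.6368 + 76.3064) / (9.9748 + 15.6288 + 8.6364) = 207.6267 / 34.2400 = 6.06387

6.064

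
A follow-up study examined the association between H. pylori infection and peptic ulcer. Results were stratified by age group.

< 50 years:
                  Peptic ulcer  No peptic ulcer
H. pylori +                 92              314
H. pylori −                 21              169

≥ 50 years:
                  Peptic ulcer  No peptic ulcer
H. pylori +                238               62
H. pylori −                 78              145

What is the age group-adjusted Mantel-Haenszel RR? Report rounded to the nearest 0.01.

2.22

RR_MH = Σ(aᵢ·n₀ᵢ/nᵢ) / Σ(cᵢ·n₁ᵢ/nᵢ), with n₁ᵢ = aᵢ+bᵢ (exposed), n₀ᵢ = cᵢ+dᵢ (unexposed), nᵢ = n₁ᵢ+n₀ᵢ.
Stratum 1 (< 50 years): n₁ = 406, n₀ = 190, n = 596; a·n₀/n = 92·190/596 = 29.3289; c·n₁/n = 21·406/596 = 14.3054
Stratum 2 (≥ 50 years): n₁ = 300, n₀ = 223, n = 523; a·n₀/n = 238·223/523 = 101.4799; c·n₁/n = 78·300/523 = 44.7419
RR_MH = (29.3289 + 101.4799) / (14.3054 + 44.7419) = 130.8088 / 59.0472 = 2.21532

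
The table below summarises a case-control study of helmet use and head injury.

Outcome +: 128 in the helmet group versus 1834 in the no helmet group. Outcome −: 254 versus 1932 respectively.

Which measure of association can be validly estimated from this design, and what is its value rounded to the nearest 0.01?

From the description: a = 128, b = 254, c = 1834, d = 1932.
This is a case-control study: participants were sampled on outcome status, so risks in the source population cannot be estimated directly — relative risk is not valid here. The odds ratio is the appropriate measure.
OR = (a·d)/(b·c) = (128 × 1932) / (254 × 1834) = 247296 / 465836 = 0.53086

0.53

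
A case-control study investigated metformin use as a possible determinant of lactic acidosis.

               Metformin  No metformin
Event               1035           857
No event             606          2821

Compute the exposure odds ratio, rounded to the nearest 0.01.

5.62

Reading the table with exposure as columns: a = 1035 (Metformin, case), b = 606 (Metformin, non-case), c = 857 (No metformin, case), d = 2821.
OR = (a·d)/(b·c) = (1035 × 2821) / (606 × 857) = 2919735 / 519342 = 5.62199
The odds of lactic acidosis are about 5.62 times as high in the metformin group.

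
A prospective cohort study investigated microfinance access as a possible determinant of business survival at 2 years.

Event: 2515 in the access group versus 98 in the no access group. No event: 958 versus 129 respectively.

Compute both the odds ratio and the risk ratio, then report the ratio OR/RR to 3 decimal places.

2.060

From the description: a = 2515, b = 958, c = 98, d = 129.
OR = (2515·129)/(958·98) = 324435/93884 = 3.45570
Risk in exposed = 2515/3473 = 0.72416; risk in unexposed = 98/227 = 0.43172; RR = 1.67739
OR/RR = 3.45570 / 1.67739 = 2.06017
The outcome is not rare, so the OR lies further from 1 than the RR.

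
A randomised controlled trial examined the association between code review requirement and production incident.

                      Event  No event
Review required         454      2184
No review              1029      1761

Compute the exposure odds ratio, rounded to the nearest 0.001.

0.356

Cells: a = 454, b = 2184, c = 1029, d = 1761.
OR = (a·d)/(b·c) = (454 × 1761) / (2184 × 1029) = 799494 / 2247336 = 0.35575
Exposure is associated with lower odds of production incident (OR = 0.36 < 1).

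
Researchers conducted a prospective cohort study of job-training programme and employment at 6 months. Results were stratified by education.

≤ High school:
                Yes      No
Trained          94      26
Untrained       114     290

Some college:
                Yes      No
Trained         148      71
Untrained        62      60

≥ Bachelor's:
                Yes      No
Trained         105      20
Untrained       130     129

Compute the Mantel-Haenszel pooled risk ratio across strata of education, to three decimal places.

RR_MH = Σ(aᵢ·n₀ᵢ/nᵢ) / Σ(cᵢ·n₁ᵢ/nᵢ), with n₁ᵢ = aᵢ+bᵢ (exposed), n₀ᵢ = cᵢ+dᵢ (unexposed), nᵢ = n₁ᵢ+n₀ᵢ.
Stratum 1 (≤ High school): n₁ = 120, n₀ = 404, n = 524; a·n₀/n = 94·404/524 = 72.4733; c·n₁/n = 114·120/524 = 26.1069
Stratum 2 (Some college): n₁ = 219, n₀ = 122, n = 341; a·n₀/n = 148·122/341 = 52.9501; c·n₁/n = 62·219/341 = 39.8182
Stratum 3 (≥ Bachelor's): n₁ = 125, n₀ = 259, n = 384; a·n₀/n = 105·259/384 = 70.8203; c·n₁/n = 130·125/384 = 42.3177
RR_MH = (72.4733 + 52.9501 + 70.8203) / (26.1069 + 39.8182 + 42.3177) = 196.2437 / 108.2428 = 1.81300

1.813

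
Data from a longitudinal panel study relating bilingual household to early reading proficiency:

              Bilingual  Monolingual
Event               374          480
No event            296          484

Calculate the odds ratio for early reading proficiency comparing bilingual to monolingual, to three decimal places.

Reading the table with exposure as columns: a = 374 (Bilingual, case), b = 296 (Bilingual, non-case), c = 480 (Monolingual, case), d = 484.
OR = (a·d)/(b·c) = (374 × 484) / (296 × 480) = 181016 / 142080 = 1.27404
The odds of early reading proficiency are about 1.27 times as high in the bilingual group.

1.274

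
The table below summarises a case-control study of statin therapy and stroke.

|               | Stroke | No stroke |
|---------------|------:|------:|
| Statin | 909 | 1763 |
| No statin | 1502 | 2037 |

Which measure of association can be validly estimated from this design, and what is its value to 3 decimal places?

Cells: a = 909, b = 1763, c = 1502, d = 2037.
This is a case-control study: participants were sampled on outcome status, so risks in the source population cannot be estimated directly — relative risk is not valid here. The odds ratio is the appropriate measure.
OR = (a·d)/(b·c) = (909 × 2037) / (1763 × 1502) = 1851633 / 2648026 = 0.69925

0.699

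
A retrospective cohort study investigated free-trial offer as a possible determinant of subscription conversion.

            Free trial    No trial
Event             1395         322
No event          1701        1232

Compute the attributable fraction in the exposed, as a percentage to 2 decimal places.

Reading the table with exposure as columns: a = 1395 (Free trial, case), b = 1701 (Free trial, non-case), c = 322 (No trial, case), d = 1232.
Risk in exposed = 1395/3096 = 0.45058; risk in unexposed = 322/1554 = 0.20721.
RR = 0.45058/0.20721 = 2.17454
AR% = (RR − 1)/RR × 100 = (2.17454 − 1)/2.17454 × 100 = 54.0134%

54.01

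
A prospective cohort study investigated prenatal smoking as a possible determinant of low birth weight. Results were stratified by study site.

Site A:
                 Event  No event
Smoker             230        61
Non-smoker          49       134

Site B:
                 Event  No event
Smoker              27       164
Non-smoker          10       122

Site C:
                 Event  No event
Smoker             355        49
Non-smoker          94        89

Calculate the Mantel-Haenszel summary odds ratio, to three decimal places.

OR_MH = Σ(aᵢdᵢ/nᵢ) / Σ(bᵢcᵢ/nᵢ), where nᵢ is the stratum total.
Stratum 1 (Site A): n = 474; a·d/n = 230·134/474 = 65.0211; b·c/n = 61·49/474 = 6.3059
Stratum 2 (Site B): n = 323; a·d/n = 27·122/323 = 10.1981; b·c/n = 164·10/323 = 5.0774
Stratum 3 (Site C): n = 587; a·d/n = 355·89/587 = 53.8245; b·c/n = 49·94/587 = 7.8467
OR_MH = (65.0211 + 10.1981 + 53.8245) / (6.3059 + 5.0774 + 7.8467) = 129.0438 / 19.2300 = 6.71055

6.711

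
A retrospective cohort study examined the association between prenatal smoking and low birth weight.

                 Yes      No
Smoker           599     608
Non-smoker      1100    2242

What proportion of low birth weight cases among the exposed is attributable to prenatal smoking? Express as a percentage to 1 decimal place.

33.7

Cells: a = 599, b = 608, c = 1100, d = 2242.
Risk in exposed = 599/1207 = 0.49627; risk in unexposed = 1100/3342 = 0.32914.
RR = 0.49627/0.32914 = 1.50776
AR% = (RR − 1)/RR × 100 = (1.50776 − 1)/1.50776 × 100 = 33.6766%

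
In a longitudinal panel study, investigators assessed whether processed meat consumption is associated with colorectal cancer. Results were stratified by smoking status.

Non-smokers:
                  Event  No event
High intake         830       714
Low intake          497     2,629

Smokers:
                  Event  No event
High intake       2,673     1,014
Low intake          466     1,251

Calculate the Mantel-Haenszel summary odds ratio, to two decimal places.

6.65

OR_MH = Σ(aᵢdᵢ/nᵢ) / Σ(bᵢcᵢ/nᵢ), where nᵢ is the stratum total.
Stratum 1 (Non-smokers): n = 4670; a·d/n = 830·2629/4670 = 467.2527; b·c/n = 714·497/4670 = 75.9867
Stratum 2 (Smokers): n = 5404; a·d/n = 2673·1251/5404 = 618.7866; b·c/n = 1014·466/5404 = 87.4397
OR_MH = (467.2527 + 618.7866) / (75.9867 + 87.4397) = 1086.0393 / 163.4264 = 6.64543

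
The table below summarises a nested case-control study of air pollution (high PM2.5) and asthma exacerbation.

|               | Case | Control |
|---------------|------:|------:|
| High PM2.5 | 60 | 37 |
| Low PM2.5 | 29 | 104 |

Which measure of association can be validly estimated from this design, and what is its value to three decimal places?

5.815

Cells: a = 60, b = 37, c = 29, d = 104.
This is a nested case-control study: participants were sampled on outcome status, so risks in the source population cannot be estimated directly — relative risk is not valid here. The odds ratio is the appropriate measure.
OR = (a·d)/(b·c) = (60 × 104) / (37 × 29) = 6240 / 1073 = 5.81547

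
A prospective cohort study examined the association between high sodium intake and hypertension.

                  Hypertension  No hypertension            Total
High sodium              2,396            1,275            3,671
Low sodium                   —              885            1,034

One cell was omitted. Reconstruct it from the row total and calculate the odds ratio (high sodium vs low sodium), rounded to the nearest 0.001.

The missing cell is in the unexposed row: 1034 − 885 = 149.
So a = 2396, b = 1275, c = 149, d = 885.
OR = (a·d)/(b·c) = (2396 × 885) / (1275 × 149) = 2120460 / 189975 = 11.16178

11.162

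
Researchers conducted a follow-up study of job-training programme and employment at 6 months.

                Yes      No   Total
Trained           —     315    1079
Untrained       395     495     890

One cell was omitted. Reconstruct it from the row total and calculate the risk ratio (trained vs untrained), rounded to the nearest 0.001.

1.595

The missing cell is in the exposed row: 1079 − 315 = 764.
So a = 764, b = 315, c = 395, d = 495.
RR = [a/(a+b)] / [c/(c+d)] = (764/1079) / (395/890) = 0.70806/0.44382 = 1.59538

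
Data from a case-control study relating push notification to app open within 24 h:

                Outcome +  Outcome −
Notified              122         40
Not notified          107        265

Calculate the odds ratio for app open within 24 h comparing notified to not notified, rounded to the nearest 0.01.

Cells: a = 122, b = 40, c = 107, d = 265.
OR = (a·d)/(b·c) = (122 × 265) / (40 × 107) = 32330 / 4280 = 7.55374
The odds of app open within 24 h are about 7.55 times as high in the notified group.

7.55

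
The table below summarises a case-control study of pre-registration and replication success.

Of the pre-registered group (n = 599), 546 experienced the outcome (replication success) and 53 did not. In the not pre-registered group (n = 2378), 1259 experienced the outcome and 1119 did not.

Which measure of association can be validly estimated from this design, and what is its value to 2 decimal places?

9.16

From the description: a = 546, b = 53, c = 1259, d = 1119.
This is a case-control study: participants were sampled on outcome status, so risks in the source population cannot be estimated directly — relative risk is not valid here. The odds ratio is the appropriate measure.
OR = (a·d)/(b·c) = (546 × 1119) / (53 × 1259) = 610974 / 66727 = 9.15632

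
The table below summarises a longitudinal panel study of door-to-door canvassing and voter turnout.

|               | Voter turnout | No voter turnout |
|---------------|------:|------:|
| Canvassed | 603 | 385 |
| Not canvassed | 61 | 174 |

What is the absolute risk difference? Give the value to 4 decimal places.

0.3507

Cells: a = 603, b = 385, c = 61, d = 174.
Risk in exposed = 603/988 = 0.610324; risk in unexposed = 61/235 = 0.259574.
Risk difference = 0.610324 − 0.259574 = 0.350749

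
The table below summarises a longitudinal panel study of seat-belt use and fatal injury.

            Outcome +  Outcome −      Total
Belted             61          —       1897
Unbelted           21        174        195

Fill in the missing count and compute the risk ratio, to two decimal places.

0.30

The missing cell is in the exposed row: 1897 − 61 = 1836.
So a = 61, b = 1836, c = 21, d = 174.
RR = [a/(a+b)] / [c/(c+d)] = (61/1897) / (21/195) = 0.03216/0.10769 = 0.29859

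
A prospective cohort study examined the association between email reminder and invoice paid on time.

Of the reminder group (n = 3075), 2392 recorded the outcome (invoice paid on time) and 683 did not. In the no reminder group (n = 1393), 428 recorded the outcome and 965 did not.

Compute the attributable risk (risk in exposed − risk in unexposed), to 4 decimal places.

0.4706

From the description: a = 2392, b = 683, c = 428, d = 965.
Risk in exposed = 2392/3075 = 0.777886; risk in unexposed = 428/1393 = 0.307251.
Risk difference = 0.777886 − 0.307251 = 0.470636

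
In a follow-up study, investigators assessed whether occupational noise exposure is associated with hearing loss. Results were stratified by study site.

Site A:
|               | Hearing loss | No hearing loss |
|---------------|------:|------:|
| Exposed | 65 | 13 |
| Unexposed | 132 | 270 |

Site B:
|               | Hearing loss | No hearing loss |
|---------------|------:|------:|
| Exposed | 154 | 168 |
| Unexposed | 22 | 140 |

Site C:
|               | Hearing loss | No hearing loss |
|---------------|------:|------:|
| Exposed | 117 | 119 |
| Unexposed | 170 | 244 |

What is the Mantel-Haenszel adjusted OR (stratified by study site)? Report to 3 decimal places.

OR_MH = Σ(aᵢdᵢ/nᵢ) / Σ(bᵢcᵢ/nᵢ), where nᵢ is the stratum total.
Stratum 1 (Site A): n = 480; a·d/n = 65·270/480 = 36.5625; b·c/n = 13·132/480 = 3.5750
Stratum 2 (Site B): n = 484; a·d/n = 154·140/484 = 44.5455; b·c/n = 168·22/484 = 7.6364
Stratum 3 (Site C): n = 650; a·d/n = 117·244/650 = 43.9200; b·c/n = 119·170/650 = 31.1231
OR_MH = (36.5625 + 44.5455 + 43.9200) / (3.5750 + 7.6364 + 31.1231) = 125.0280 / 42.3344 = 2.95334

2.953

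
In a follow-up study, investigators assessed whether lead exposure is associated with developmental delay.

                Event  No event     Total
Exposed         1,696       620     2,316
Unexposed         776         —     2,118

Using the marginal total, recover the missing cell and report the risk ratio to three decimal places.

1.999

The missing cell is in the unexposed row: 2118 − 776 = 1342.
So a = 1696, b = 620, c = 776, d = 1342.
RR = [a/(a+b)] / [c/(c+d)] = (1696/2316) / (776/2118) = 0.73230/0.36638 = 1.99872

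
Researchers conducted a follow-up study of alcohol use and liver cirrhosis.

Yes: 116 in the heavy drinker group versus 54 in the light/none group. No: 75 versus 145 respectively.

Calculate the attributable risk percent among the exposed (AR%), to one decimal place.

55.3

From the description: a = 116, b = 75, c = 54, d = 145.
Risk in exposed = 116/191 = 0.60733; risk in unexposed = 54/199 = 0.27136.
RR = 0.60733/0.27136 = 2.23812
AR% = (RR − 1)/RR × 100 = (2.23812 − 1)/2.23812 × 100 = 55.3197%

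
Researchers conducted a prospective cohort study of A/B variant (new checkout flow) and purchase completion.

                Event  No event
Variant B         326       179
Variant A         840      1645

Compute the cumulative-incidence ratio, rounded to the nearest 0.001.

Cells: a = 326, b = 179, c = 840, d = 1645.
Risk in exposed = 326/505 = 0.64554; risk in unexposed = 840/2485 = 0.33803.
RR = 0.64554 / 0.33803 = 1.90974
The risk among the exposed is 1.91 times that among the unexposed.

1.910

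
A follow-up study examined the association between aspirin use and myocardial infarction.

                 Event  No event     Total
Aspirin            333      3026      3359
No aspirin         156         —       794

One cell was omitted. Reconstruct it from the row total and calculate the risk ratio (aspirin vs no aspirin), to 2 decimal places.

The missing cell is in the unexposed row: 794 − 156 = 638.
So a = 333, b = 3026, c = 156, d = 638.
RR = [a/(a+b)] / [c/(c+d)] = (333/3359) / (156/794) = 0.09914/0.19647 = 0.50458

0.50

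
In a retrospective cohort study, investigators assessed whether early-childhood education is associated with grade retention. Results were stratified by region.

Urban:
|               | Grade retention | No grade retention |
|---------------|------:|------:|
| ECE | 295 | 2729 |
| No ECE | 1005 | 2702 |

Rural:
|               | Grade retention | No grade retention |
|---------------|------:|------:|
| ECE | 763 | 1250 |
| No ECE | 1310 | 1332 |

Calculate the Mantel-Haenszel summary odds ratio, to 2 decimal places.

0.44

OR_MH = Σ(aᵢdᵢ/nᵢ) / Σ(bᵢcᵢ/nᵢ), where nᵢ is the stratum total.
Stratum 1 (Urban): n = 6731; a·d/n = 295·2702/6731 = 118.4207; b·c/n = 2729·1005/6731 = 407.4647
Stratum 2 (Rural): n = 4655; a·d/n = 763·1332/4655 = 218.3278; b·c/n = 1250·1310/4655 = 351.7723
OR_MH = (118.4207 + 218.3278) / (407.4647 + 351.7723) = 336.7486 / 759.2370 = 0.44354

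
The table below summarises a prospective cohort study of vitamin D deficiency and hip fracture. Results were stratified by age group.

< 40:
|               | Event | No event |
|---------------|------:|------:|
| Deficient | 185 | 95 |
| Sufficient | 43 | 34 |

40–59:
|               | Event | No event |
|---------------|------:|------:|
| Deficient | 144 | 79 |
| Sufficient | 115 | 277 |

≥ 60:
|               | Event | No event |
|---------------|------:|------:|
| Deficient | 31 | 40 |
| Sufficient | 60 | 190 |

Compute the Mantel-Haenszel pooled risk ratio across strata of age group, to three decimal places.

1.757

RR_MH = Σ(aᵢ·n₀ᵢ/nᵢ) / Σ(cᵢ·n₁ᵢ/nᵢ), with n₁ᵢ = aᵢ+bᵢ (exposed), n₀ᵢ = cᵢ+dᵢ (unexposed), nᵢ = n₁ᵢ+n₀ᵢ.
Stratum 1 (< 40): n₁ = 280, n₀ = 77, n = 357; a·n₀/n = 185·77/357 = 39.9020; c·n₁/n = 43·280/357 = 33.7255
Stratum 2 (40–59): n₁ = 223, n₀ = 392, n = 615; a·n₀/n = 144·392/615 = 91.7854; c·n₁/n = 115·223/615 = 41.6992
Stratum 3 (≥ 60): n₁ = 71, n₀ = 250, n = 321; a·n₀/n = 31·250/321 = 24.1433; c·n₁/n = 60·71/321 = 13.2710
RR_MH = (39.9020 + 91.7854 + 24.1433) / (33.7255 + 41.6992 + 13.2710) = 155.8306 / 88.6957 = 1.75691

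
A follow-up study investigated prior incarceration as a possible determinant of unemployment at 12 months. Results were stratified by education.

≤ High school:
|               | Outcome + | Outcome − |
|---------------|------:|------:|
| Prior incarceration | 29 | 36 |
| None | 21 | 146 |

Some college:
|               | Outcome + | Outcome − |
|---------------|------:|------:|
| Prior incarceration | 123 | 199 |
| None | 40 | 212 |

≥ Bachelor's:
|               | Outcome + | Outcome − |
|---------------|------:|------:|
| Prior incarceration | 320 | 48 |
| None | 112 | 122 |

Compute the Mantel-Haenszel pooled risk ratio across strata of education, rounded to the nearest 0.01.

RR_MH = Σ(aᵢ·n₀ᵢ/nᵢ) / Σ(cᵢ·n₁ᵢ/nᵢ), with n₁ᵢ = aᵢ+bᵢ (exposed), n₀ᵢ = cᵢ+dᵢ (unexposed), nᵢ = n₁ᵢ+n₀ᵢ.
Stratum 1 (≤ High school): n₁ = 65, n₀ = 167, n = 232; a·n₀/n = 29·167/232 = 20.8750; c·n₁/n = 21·65/232 = 5.8836
Stratum 2 (Some college): n₁ = 322, n₀ = 252, n = 574; a·n₀/n = 123·252/574 = 54.0000; c·n₁/n = 40·322/574 = 22.4390
Stratum 3 (≥ Bachelor's): n₁ = 368, n₀ = 234, n = 602; a·n₀/n = 320·234/602 = 124.3854; c·n₁/n = 112·368/602 = 68.4651
RR_MH = (20.8750 + 54.0000 + 124.3854) / (5.8836 + 22.4390 + 68.4651) = 199.2604 / 96.7878 = 2.05874

2.06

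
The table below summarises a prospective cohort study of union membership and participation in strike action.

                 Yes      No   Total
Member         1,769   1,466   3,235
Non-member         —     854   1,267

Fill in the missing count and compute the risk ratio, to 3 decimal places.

The missing cell is in the unexposed row: 1267 − 854 = 413.
So a = 1769, b = 1466, c = 413, d = 854.
RR = [a/(a+b)] / [c/(c+d)] = (1769/3235) / (413/1267) = 0.54683/0.32597 = 1.67757

1.678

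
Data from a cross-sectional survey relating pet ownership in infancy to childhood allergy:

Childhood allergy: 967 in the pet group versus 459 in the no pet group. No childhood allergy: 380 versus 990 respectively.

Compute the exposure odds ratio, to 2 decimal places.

5.49

From the description: a = 967, b = 380, c = 459, d = 990.
OR = (a·d)/(b·c) = (967 × 990) / (380 × 459) = 957330 / 174420 = 5.48865
The odds of childhood allergy are about 5.49 times as high in the pet group.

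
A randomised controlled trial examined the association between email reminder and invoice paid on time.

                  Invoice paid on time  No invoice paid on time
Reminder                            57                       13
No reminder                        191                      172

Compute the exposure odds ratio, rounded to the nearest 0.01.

3.95

Cells: a = 57, b = 13, c = 191, d = 172.
OR = (a·d)/(b·c) = (57 × 172) / (13 × 191) = 9804 / 2483 = 3.94845
The odds of invoice paid on time are about 3.95 times as high in the reminder group.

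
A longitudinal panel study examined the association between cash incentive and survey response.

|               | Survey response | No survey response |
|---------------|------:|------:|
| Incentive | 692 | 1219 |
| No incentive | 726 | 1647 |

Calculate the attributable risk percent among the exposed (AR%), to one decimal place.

15.5

Cells: a = 692, b = 1219, c = 726, d = 1647.
Risk in exposed = 692/1911 = 0.36211; risk in unexposed = 726/2373 = 0.30594.
RR = 0.36211/0.30594 = 1.18360
AR% = (RR − 1)/RR × 100 = (1.18360 − 1)/1.18360 × 100 = 15.5123%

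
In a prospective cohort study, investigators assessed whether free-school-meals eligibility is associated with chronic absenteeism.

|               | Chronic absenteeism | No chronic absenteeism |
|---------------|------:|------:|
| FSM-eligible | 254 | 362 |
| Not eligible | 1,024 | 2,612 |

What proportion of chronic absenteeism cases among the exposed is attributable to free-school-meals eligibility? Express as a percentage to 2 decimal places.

Cells: a = 254, b = 362, c = 1024, d = 2612.
Risk in exposed = 254/616 = 0.41234; risk in unexposed = 1024/3636 = 0.28163.
RR = 0.41234/0.28163 = 1.46412
AR% = (RR − 1)/RR × 100 = (1.46412 − 1)/1.46412 × 100 = 31.6996%

31.70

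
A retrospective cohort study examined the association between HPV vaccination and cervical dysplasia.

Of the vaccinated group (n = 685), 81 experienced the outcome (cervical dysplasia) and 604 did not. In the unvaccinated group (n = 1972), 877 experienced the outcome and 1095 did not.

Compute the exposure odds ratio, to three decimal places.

0.167

From the description: a = 81, b = 604, c = 877, d = 1095.
OR = (a·d)/(b·c) = (81 × 1095) / (604 × 877) = 88695 / 529708 = 0.16744
Exposure is associated with lower odds of cervical dysplasia (OR = 0.17 < 1).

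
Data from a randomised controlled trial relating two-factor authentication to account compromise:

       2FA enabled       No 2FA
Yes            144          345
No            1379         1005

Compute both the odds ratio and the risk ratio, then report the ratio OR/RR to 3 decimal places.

Reading the table with exposure as columns: a = 144 (2FA enabled, case), b = 1379 (2FA enabled, non-case), c = 345 (No 2FA, case), d = 1005.
OR = (144·1005)/(1379·345) = 144720/475755 = 0.30419
Risk in exposed = 144/1523 = 0.09455; risk in unexposed = 345/1350 = 0.25556; RR = 0.36998
OR/RR = 0.30419 / 0.36998 = 0.82218
The outcome is not rare, so the OR lies further from 1 than the RR.

0.822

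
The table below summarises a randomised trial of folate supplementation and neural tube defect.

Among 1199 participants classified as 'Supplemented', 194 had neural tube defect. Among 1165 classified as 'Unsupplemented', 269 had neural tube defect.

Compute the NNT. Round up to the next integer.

Risk in treated group = 194/1199 = 0.16180; risk in control = 269/1165 = 0.23090.
Absolute risk reduction = 0.23090 − 0.16180 = 0.06910
NNT = 1 / ARR = 1 / 0.06910 = 14.472 → round up → 15

15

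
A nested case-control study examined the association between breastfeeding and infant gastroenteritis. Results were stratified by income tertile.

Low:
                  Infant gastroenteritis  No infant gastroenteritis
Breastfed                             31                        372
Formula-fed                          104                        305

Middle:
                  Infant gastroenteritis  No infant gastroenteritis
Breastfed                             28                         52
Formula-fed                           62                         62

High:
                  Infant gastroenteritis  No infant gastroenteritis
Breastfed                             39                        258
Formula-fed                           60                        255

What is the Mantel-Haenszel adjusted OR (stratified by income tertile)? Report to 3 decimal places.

0.410

OR_MH = Σ(aᵢdᵢ/nᵢ) / Σ(bᵢcᵢ/nᵢ), where nᵢ is the stratum total.
Stratum 1 (Low): n = 812; a·d/n = 31·305/812 = 11.6441; b·c/n = 372·104/812 = 47.6453
Stratum 2 (Middle): n = 204; a·d/n = 28·62/204 = 8.5098; b·c/n = 52·62/204 = 15.8039
Stratum 3 (High): n = 612; a·d/n = 39·255/612 = 16.2500; b·c/n = 258·60/612 = 25.2941
OR_MH = (11.6441 + 8.5098 + 16.2500) / (47.6453 + 15.8039 + 25.2941) = 36.4039 / 88.7434 = 0.41022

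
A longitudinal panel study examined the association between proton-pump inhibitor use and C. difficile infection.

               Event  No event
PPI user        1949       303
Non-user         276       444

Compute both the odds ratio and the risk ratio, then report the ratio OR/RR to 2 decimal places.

4.58

Cells: a = 1949, b = 303, c = 276, d = 444.
OR = (1949·444)/(303·276) = 865356/83628 = 10.34768
Risk in exposed = 1949/2252 = 0.86545; risk in unexposed = 276/720 = 0.38333; RR = 2.25770
OR/RR = 10.34768 / 2.25770 = 4.58328
The outcome is not rare, so the OR lies further from 1 than the RR.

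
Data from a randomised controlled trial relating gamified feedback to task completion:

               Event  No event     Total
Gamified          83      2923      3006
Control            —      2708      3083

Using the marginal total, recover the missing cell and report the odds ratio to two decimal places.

0.21

The missing cell is in the unexposed row: 3083 − 2708 = 375.
So a = 83, b = 2923, c = 375, d = 2708.
OR = (a·d)/(b·c) = (83 × 2708) / (2923 × 375) = 224764 / 1096125 = 0.20505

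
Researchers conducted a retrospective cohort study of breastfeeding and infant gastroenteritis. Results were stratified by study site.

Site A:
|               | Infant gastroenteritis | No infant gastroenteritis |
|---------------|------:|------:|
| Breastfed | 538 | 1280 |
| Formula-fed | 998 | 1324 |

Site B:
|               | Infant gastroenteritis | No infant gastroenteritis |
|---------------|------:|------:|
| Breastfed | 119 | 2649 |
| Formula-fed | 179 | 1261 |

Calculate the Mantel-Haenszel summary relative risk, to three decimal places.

RR_MH = Σ(aᵢ·n₀ᵢ/nᵢ) / Σ(cᵢ·n₁ᵢ/nᵢ), with n₁ᵢ = aᵢ+bᵢ (exposed), n₀ᵢ = cᵢ+dᵢ (unexposed), nᵢ = n₁ᵢ+n₀ᵢ.
Stratum 1 (Site A): n₁ = 1818, n₀ = 2322, n = 4140; a·n₀/n = 538·2322/4140 = 301.7478; c·n₁/n = 998·1818/4140 = 438.2522
Stratum 2 (Site B): n₁ = 2768, n₀ = 1440, n = 4208; a·n₀/n = 119·1440/4208 = 40.7224; c·n₁/n = 179·2768/4208 = 117.7452
RR_MH = (301.7478 + 40.7224) / (438.2522 + 117.7452) = 342.4703 / 555.9974 = 0.61596

0.616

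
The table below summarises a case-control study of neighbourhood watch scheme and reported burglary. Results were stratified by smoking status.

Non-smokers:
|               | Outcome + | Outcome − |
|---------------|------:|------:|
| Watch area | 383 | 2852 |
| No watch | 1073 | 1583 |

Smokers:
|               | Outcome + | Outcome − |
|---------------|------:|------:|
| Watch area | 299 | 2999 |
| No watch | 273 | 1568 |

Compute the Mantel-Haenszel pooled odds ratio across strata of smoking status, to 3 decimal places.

0.286

OR_MH = Σ(aᵢdᵢ/nᵢ) / Σ(bᵢcᵢ/nᵢ), where nᵢ is the stratum total.
Stratum 1 (Non-smokers): n = 5891; a·d/n = 383·1583/5891 = 102.9178; b·c/n = 2852·1073/5891 = 519.4697
Stratum 2 (Smokers): n = 5139; a·d/n = 299·1568/5139 = 91.2302; b·c/n = 2999·273/5139 = 159.3164
OR_MH = (102.9178 + 91.2302) / (519.4697 + 159.3164) = 194.1480 / 678.7861 = 0.28602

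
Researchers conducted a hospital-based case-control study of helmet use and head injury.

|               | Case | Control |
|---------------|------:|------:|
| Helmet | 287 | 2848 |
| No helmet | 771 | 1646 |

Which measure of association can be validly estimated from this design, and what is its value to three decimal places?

0.215

Cells: a = 287, b = 2848, c = 771, d = 1646.
This is a hospital-based case-control study: participants were sampled on outcome status, so risks in the source population cannot be estimated directly — relative risk is not valid here. The odds ratio is the appropriate measure.
OR = (a·d)/(b·c) = (287 × 1646) / (2848 × 771) = 472402 / 2195808 = 0.21514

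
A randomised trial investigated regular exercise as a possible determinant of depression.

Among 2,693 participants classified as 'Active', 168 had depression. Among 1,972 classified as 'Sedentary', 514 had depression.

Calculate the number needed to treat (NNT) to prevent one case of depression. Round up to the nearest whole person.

Risk in treated group = 168/2693 = 0.06238; risk in control = 514/1972 = 0.26065.
Absolute risk reduction = 0.26065 − 0.06238 = 0.19827
NNT = 1 / ARR = 1 / 0.19827 = 5.044 → round up → 6

6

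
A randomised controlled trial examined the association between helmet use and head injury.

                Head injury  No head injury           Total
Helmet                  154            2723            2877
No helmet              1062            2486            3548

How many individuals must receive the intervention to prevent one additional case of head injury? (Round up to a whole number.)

Risk in treated group = 154/2877 = 0.05353; risk in control = 1062/3548 = 0.29932.
Absolute risk reduction = 0.29932 − 0.05353 = 0.24580
NNT = 1 / ARR = 1 / 0.24580 = 4.068 → round up → 5

5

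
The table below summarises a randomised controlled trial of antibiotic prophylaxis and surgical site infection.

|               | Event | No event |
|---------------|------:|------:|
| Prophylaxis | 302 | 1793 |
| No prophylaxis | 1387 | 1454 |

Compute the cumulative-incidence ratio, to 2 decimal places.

Cells: a = 302, b = 1793, c = 1387, d = 1454.
Risk in exposed = 302/2095 = 0.14415; risk in unexposed = 1387/2841 = 0.48821.
RR = 0.14415 / 0.48821 = 0.29527
The risk is 70% lower among the exposed than among the unexposed.

0.30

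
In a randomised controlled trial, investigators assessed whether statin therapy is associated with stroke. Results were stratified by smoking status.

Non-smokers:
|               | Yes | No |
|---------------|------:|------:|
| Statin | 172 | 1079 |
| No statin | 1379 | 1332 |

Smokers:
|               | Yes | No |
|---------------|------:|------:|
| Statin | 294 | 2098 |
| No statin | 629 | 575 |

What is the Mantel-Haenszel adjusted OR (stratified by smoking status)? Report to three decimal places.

OR_MH = Σ(aᵢdᵢ/nᵢ) / Σ(bᵢcᵢ/nᵢ), where nᵢ is the stratum total.
Stratum 1 (Non-smokers): n = 3962; a·d/n = 172·1332/3962 = 57.8253; b·c/n = 1079·1379/3962 = 375.5530
Stratum 2 (Smokers): n = 3596; a·d/n = 294·575/3596 = 47.0106; b·c/n = 2098·629/3596 = 366.9750
OR_MH = (57.8253 + 47.0106) / (375.5530 + 366.9750) = 104.8359 / 742.5280 = 0.14119

0.141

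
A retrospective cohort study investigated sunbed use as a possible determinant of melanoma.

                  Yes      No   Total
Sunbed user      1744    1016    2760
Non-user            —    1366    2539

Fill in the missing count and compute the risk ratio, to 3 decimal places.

The missing cell is in the unexposed row: 2539 − 1366 = 1173.
So a = 1744, b = 1016, c = 1173, d = 1366.
RR = [a/(a+b)] / [c/(c+d)] = (1744/2760) / (1173/2539) = 0.63188/0.46199 = 1.36774

1.368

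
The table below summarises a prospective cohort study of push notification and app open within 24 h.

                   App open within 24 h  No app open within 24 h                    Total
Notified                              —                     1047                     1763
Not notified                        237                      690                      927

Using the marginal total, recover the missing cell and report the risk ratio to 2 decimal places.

The missing cell is in the exposed row: 1763 − 1047 = 716.
So a = 716, b = 1047, c = 237, d = 690.
RR = [a/(a+b)] / [c/(c+d)] = (716/1763) / (237/927) = 0.40613/0.25566 = 1.58852

1.59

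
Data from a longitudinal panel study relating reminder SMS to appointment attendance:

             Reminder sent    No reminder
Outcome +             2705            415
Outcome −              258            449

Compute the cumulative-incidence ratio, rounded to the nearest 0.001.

1.901

Reading the table with exposure as columns: a = 2705 (Reminder sent, case), b = 258 (Reminder sent, non-case), c = 415 (No reminder, case), d = 449.
Risk in exposed = 2705/2963 = 0.91293; risk in unexposed = 415/864 = 0.48032.
RR = 0.91293 / 0.48032 = 1.90065
The risk among the exposed is 1.90 times that among the unexposed.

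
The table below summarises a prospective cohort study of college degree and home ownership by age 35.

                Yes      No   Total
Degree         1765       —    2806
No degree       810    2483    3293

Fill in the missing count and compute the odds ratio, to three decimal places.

The missing cell is in the exposed row: 2806 − 1765 = 1041.
So a = 1765, b = 1041, c = 810, d = 2483.
OR = (a·d)/(b·c) = (1765 × 2483) / (1041 × 810) = 4382495 / 843210 = 5.19739

5.197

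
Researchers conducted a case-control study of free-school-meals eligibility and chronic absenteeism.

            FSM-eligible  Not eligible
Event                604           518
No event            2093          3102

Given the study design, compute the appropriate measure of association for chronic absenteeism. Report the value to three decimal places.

1.728

Reading the table with exposure as columns: a = 604 (FSM-eligible, case), b = 2093 (FSM-eligible, non-case), c = 518 (Not eligible, case), d = 3102.
This is a case-control study: participants were sampled on outcome status, so risks in the source population cannot be estimated directly — relative risk is not valid here. The odds ratio is the appropriate measure.
OR = (a·d)/(b·c) = (604 × 3102) / (2093 × 518) = 1873608 / 1084174 = 1.72814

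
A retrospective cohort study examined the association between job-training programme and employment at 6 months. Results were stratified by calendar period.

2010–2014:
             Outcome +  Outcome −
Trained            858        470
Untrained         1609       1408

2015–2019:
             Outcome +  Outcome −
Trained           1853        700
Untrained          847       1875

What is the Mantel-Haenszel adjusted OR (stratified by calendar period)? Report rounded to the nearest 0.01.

3.27

OR_MH = Σ(aᵢdᵢ/nᵢ) / Σ(bᵢcᵢ/nᵢ), where nᵢ is the stratum total.
Stratum 1 (2010–2014): n = 4345; a·d/n = 858·1408/4345 = 278.0354; b·c/n = 470·1609/4345 = 174.0460
Stratum 2 (2015–2019): n = 5275; a·d/n = 1853·1875/5275 = 658.6493; b·c/n = 700·847/5275 = 112.3981
OR_MH = (278.0354 + 658.6493) / (174.0460 + 112.3981) = 936.6847 / 286.4441 = 3.27004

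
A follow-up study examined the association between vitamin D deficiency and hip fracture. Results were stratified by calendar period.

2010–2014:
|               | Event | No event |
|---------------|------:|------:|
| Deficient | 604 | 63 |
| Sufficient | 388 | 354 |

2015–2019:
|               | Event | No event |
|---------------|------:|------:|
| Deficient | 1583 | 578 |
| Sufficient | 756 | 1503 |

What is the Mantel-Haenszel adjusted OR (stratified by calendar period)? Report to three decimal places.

OR_MH = Σ(aᵢdᵢ/nᵢ) / Σ(bᵢcᵢ/nᵢ), where nᵢ is the stratum total.
Stratum 1 (2010–2014): n = 1409; a·d/n = 604·354/1409 = 151.7502; b·c/n = 63·388/1409 = 17.3485
Stratum 2 (2015–2019): n = 4420; a·d/n = 1583·1503/4420 = 538.2916; b·c/n = 578·756/4420 = 98.8615
OR_MH = (151.7502 + 538.2916) / (17.3485 + 98.8615) = 690.0418 / 116.2100 = 5.93789

5.938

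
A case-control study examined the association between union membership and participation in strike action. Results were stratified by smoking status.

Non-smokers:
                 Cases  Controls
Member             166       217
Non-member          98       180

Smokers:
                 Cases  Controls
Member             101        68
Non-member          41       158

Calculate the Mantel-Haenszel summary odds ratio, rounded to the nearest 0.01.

2.23

OR_MH = Σ(aᵢdᵢ/nᵢ) / Σ(bᵢcᵢ/nᵢ), where nᵢ is the stratum total.
Stratum 1 (Non-smokers): n = 661; a·d/n = 166·180/661 = 45.2042; b·c/n = 217·98/661 = 32.1725
Stratum 2 (Smokers): n = 368; a·d/n = 101·158/368 = 43.3641; b·c/n = 68·41/368 = 7.5761
OR_MH = (45.2042 + 43.3641) / (32.1725 + 7.5761) = 88.5684 / 39.7486 = 2.22822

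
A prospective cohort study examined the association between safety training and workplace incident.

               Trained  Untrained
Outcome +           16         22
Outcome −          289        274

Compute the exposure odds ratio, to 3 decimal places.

0.690

Reading the table with exposure as columns: a = 16 (Trained, case), b = 289 (Trained, non-case), c = 22 (Untrained, case), d = 274.
OR = (a·d)/(b·c) = (16 × 274) / (289 × 22) = 4384 / 6358 = 0.68953
Exposure is associated with lower odds of workplace incident (OR = 0.69 < 1).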